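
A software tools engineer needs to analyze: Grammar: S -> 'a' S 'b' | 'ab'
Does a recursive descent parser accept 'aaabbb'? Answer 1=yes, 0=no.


Grammar accepts strings of the form a^n b^n (n >= 1)
Word: 'aaabbb'
Counting: 3 a's and 3 b's
Check: 3 == 3? Yes
Derivation (S -> aSb applied 2 time(s), then S -> ab): S => aSb => aaSbb => aaabbb
Accepted

1


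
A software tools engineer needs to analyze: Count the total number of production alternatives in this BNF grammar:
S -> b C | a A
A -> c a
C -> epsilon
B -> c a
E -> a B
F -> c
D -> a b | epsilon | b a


Counting alternatives per rule:
  S: 2 alternative(s)
  A: 1 alternative(s)
  C: 1 alternative(s)
  B: 1 alternative(s)
  E: 1 alternative(s)
  F: 1 alternative(s)
  D: 3 alternative(s)
Sum: 2 + 1 + 1 + 1 + 1 + 1 + 3 = 10

10


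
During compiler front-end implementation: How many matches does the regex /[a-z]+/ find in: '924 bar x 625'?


Pattern: /[a-z]+/ (identifiers)
Input: '924 bar x 625'
Scanning for matches:
  Match 1: 'bar'
  Match 2: 'x'
Total matches: 2

2


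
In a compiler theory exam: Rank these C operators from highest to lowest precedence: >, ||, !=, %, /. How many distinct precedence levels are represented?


Looking up precedence for each operator:
  > -> precedence 4
  || -> precedence 1
  != -> precedence 3
  % -> precedence 6
  / -> precedence 6
Sorted highest to lowest: %, /, >, !=, ||
Distinct precedence values: [6, 4, 3, 1]
Number of distinct levels: 4

4


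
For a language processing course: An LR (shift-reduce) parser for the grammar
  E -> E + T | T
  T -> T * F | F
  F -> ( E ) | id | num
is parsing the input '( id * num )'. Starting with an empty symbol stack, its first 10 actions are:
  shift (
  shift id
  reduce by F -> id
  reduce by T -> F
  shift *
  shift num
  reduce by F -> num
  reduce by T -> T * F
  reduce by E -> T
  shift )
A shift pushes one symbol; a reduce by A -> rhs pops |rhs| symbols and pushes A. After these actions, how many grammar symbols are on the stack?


Tracking the symbol stack through each action:
  Action 1: shift '(' : push -> stack = [(] (size 1)
  Action 2: shift 'id' : push -> stack = [(, id] (size 2)
  Action 3: reduce by F -> id : pop 1, push F -> stack = [(, F] (size 2)
  Action 4: reduce by T -> F : pop 1, push T -> stack = [(, T] (size 2)
  Action 5: shift '*' : push -> stack = [(, T, *] (size 3)
  Action 6: shift 'num' : push -> stack = [(, T, *, num] (size 4)
  Action 7: reduce by F -> num : pop 1, push F -> stack = [(, T, *, F] (size 4)
  Action 8: reduce by T -> T * F : pop 3, push T -> stack = [(, T] (size 2)
  Action 9: reduce by E -> T : pop 1, push E -> stack = [(, E] (size 2)
  Action 10: shift ')' : push -> stack = [(, E, )] (size 3)
Final stack size: 3

3


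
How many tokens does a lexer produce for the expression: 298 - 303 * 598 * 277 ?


Scanning '298 - 303 * 598 * 277'
Token 1: '298' -> integer_literal
Token 2: '-' -> operator
Token 3: '303' -> integer_literal
Token 4: '*' -> operator
Token 5: '598' -> integer_literal
Token 6: '*' -> operator
Token 7: '277' -> integer_literal
Total tokens: 7

7


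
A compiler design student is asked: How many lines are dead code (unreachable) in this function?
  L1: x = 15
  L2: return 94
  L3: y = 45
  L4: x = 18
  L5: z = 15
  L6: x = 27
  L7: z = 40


Analyzing control flow:
  L1: reachable (before return)
  L2: reachable (return statement)
  L3: DEAD (after return at L2)
  L4: DEAD (after return at L2)
  L5: DEAD (after return at L2)
  L6: DEAD (after return at L2)
  L7: DEAD (after return at L2)
Return at L2, total lines = 7
Dead lines: L3 through L7
Count: 5

5


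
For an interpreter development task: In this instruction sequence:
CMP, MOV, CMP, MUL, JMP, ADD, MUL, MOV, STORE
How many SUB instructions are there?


Scanning instruction sequence for SUB:
  Position 1: CMP
  Position 2: MOV
  Position 3: CMP
  Position 4: MUL
  Position 5: JMP
  Position 6: ADD
  Position 7: MUL
  Position 8: MOV
  Position 9: STORE
Matches at positions: []
Total SUB count: 0

0


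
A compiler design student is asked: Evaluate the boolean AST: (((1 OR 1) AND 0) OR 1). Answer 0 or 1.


Step 1: Evaluate inner node
  1 OR 1 = 1
Step 2: Evaluate next node
  1 AND 0 = 0
Step 3: Evaluate root node
  0 OR 1 = 1

1


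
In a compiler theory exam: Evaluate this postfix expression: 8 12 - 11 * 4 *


Processing tokens left to right:
Push 8, Push 12
Pop 8 and 12, compute 8 - 12 = -4, push -4
Push 11
Pop -4 and 11, compute -4 * 11 = -44, push -44
Push 4
Pop -44 and 4, compute -44 * 4 = -176, push -176
Stack result: -176

-176


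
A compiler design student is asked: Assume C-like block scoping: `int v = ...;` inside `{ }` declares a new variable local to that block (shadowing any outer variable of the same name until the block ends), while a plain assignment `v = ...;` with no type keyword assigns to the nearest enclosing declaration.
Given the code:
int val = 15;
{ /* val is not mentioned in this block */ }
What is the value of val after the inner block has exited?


Analyzing scoping rules:
Outer scope: declares val = 15
Inner block: val is neither redeclared nor assigned -> unchanged
After the block -> 15
Result: 15

15


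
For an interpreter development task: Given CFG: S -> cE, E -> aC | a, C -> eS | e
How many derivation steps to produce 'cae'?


Grammar: S -> cE, E -> aC | a, C -> eS | e
Deriving 'cae':
Step 1: S -> cE => cE
Step 2: E -> aC => caC
Step 3: C -> e => cae
Total derivation steps: 3

3


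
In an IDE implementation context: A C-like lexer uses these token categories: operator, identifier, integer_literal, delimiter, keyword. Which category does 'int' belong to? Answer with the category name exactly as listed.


Token: 'int'
Checking categories:
  identifier: no
  integer_literal: no
  operator: no
  keyword: YES
  delimiter: no
Category: keyword

keyword


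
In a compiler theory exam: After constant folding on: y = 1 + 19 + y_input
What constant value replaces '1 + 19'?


Identifying constant sub-expression:
  Original: y = 1 + 19 + y_input
  1 and 19 are both compile-time constants
  Evaluating: 1 + 19 = 20
  After folding: y = 20 + y_input

20


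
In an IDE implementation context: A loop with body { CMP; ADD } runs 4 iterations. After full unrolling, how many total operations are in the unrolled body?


Loop body operations: CMP, ADD (2 ops per iteration)
Unrolling 4 iterations:
  Iteration 1: CMP, ADD (2 ops)
  Iteration 2: CMP, ADD (2 ops)
  Iteration 3: CMP, ADD (2 ops)
  Iteration 4: CMP, ADD (2 ops)
Total: 4 iterations * 2 ops/iter = 8 operations

8


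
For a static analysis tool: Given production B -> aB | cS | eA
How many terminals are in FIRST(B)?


Production: B -> aB | cS | eA
Examining each alternative for leading terminals:
  B -> aB : first terminal = 'a'
  B -> cS : first terminal = 'c'
  B -> eA : first terminal = 'e'
FIRST(B) = {a, c, e}
Count: 3

3


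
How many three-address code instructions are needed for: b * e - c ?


Expression: b * e - c
Generating three-address code (respecting * over +/- precedence):
  Instruction 1: t1 = b * e
  Instruction 2: t2 = t1 - c
Total instructions: 2

2


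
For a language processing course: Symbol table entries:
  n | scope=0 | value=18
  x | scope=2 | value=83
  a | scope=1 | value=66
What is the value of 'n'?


Searching symbol table for 'n':
  n | scope=0 | value=18 <- MATCH
  x | scope=2 | value=83
  a | scope=1 | value=66
Found 'n' at scope 0 with value 18

18


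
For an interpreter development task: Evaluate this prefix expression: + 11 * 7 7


Parsing prefix expression: + 11 * 7 7
Step 1: Innermost operation '* 7 7'
  7 * 7 = 49
Step 2: Outer operation '+ 11 [49]'
  11 + 49 = 60

60


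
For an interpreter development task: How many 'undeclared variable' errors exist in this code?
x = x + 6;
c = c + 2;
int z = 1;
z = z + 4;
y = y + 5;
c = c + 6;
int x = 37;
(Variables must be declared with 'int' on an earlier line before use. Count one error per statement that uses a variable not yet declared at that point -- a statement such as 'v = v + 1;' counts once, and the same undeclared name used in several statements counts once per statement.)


Scanning code line by line:
  Line 1: use 'x' -> ERROR (undeclared)
  Line 2: use 'c' -> ERROR (undeclared)
  Line 3: declare 'z' -> declared = ['z']
  Line 4: use 'z' -> OK (declared)
  Line 5: use 'y' -> ERROR (undeclared)
  Line 6: use 'c' -> ERROR (undeclared)
  Line 7: declare 'x' -> declared = ['x', 'z']
Total undeclared variable errors: 4

4


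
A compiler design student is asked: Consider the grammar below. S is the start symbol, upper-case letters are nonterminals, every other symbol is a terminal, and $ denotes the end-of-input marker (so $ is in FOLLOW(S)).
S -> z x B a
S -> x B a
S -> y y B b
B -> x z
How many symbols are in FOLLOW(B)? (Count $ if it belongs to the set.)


S is the start symbol and does not occur in any rule body, so FOLLOW(S) = {$}.
Examining every occurrence of B in a rule body:
  S -> z x B a : B is followed by terminal 'a' -> add 'a'
  S -> x B a : B is followed by terminal 'a' -> add 'a' (already in the set)
  S -> y y B b : B is followed by terminal 'b' -> add 'b'
  B -> x z : B does not occur in the body -> contributes nothing
FOLLOW(B) = {a, b}
Count: 2

2


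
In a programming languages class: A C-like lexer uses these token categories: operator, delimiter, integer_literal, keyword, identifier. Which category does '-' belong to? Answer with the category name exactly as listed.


Token: '-'
Checking categories:
  identifier: no
  integer_literal: no
  operator: YES
  keyword: no
  delimiter: no
Category: operator

operator


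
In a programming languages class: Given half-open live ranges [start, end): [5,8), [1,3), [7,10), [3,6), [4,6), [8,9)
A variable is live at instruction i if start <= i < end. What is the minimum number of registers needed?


Live ranges:
  Var0: [5, 8)
  Var1: [1, 3)
  Var2: [7, 10)
  Var3: [3, 6)
  Var4: [4, 6)
  Var5: [8, 9)
Sweep-line events (position, delta, active):
  pos=1 start -> active=1
  pos=3 end -> active=0
  pos=3 start -> active=1
  pos=4 start -> active=2
  pos=5 start -> active=3
  pos=6 end -> active=2
  pos=6 end -> active=1
  pos=7 start -> active=2
  pos=8 end -> active=1
  pos=8 start -> active=2
  pos=9 end -> active=1
  pos=10 end -> active=0
Maximum simultaneous active: 3
Minimum registers needed: 3

3


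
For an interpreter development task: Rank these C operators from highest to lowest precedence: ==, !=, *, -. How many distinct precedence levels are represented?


Looking up precedence for each operator:
  == -> precedence 3
  != -> precedence 3
  * -> precedence 6
  - -> precedence 5
Sorted highest to lowest: *, -, ==, !=
Distinct precedence values: [6, 5, 3]
Number of distinct levels: 3

3


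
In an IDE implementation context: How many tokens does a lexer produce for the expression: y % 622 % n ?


Scanning 'y % 622 % n'
Token 1: 'y' -> identifier
Token 2: '%' -> operator
Token 3: '622' -> integer_literal
Token 4: '%' -> operator
Token 5: 'n' -> identifier
Total tokens: 5

5


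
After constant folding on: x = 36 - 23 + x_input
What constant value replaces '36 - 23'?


Identifying constant sub-expression:
  Original: x = 36 - 23 + x_input
  36 and 23 are both compile-time constants
  Evaluating: 36 - 23 = 13
  After folding: x = 13 + x_input

13


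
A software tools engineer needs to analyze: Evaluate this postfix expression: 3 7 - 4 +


Processing tokens left to right:
Push 3, Push 7
Pop 3 and 7, compute 3 - 7 = -4, push -4
Push 4
Pop -4 and 4, compute -4 + 4 = 0, push 0
Stack result: 0

0


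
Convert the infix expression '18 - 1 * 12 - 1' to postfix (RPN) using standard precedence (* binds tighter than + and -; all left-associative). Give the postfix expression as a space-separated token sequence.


Applying the shunting-yard algorithm:
  Operand 18 -> output
  Push '-' onto operator stack -> op-stack: [-]
  Operand 1 -> output
  Push '*' onto operator stack -> op-stack: [-, *]
  Operand 12 -> output
  See '-' (prec 1); top '*' (prec 2) >= it -> pop '*' to output
  See '-' (prec 1); top '-' (prec 1) >= it -> pop '-' to output
  Push '-' onto operator stack -> op-stack: [-]
  Operand 1 -> output
  End of input: pop '-' to output
Postfix result: 18 1 12 * - 1 -

18 1 12 * - 1 -


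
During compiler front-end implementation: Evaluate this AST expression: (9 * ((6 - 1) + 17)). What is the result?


Expression: (9 * ((6 - 1) + 17))
Evaluating step by step:
  6 - 1 = 5
  5 + 17 = 22
  9 * 22 = 198
Result: 198

198


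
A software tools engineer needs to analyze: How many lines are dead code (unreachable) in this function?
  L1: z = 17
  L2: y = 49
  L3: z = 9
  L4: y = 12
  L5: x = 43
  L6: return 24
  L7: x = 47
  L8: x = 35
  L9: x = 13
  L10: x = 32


Analyzing control flow:
  L1: reachable (before return)
  L2: reachable (before return)
  L3: reachable (before return)
  L4: reachable (before return)
  L5: reachable (before return)
  L6: reachable (return statement)
  L7: DEAD (after return at L6)
  L8: DEAD (after return at L6)
  L9: DEAD (after return at L6)
  L10: DEAD (after return at L6)
Return at L6, total lines = 10
Dead lines: L7 through L10
Count: 4

4


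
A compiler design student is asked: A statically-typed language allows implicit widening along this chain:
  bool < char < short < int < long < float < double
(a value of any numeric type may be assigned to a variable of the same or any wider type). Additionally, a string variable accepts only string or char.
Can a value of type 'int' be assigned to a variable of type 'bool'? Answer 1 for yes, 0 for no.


Target variable type: bool
Source value type: int
Numeric ranks: int=3, bool=0
Widening allowed iff rank(source) <= rank(target): 3 <= 0? No
Result: 0

0


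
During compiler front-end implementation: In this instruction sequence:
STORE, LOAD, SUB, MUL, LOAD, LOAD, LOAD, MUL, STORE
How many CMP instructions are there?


Scanning instruction sequence for CMP:
  Position 1: STORE
  Position 2: LOAD
  Position 3: SUB
  Position 4: MUL
  Position 5: LOAD
  Position 6: LOAD
  Position 7: LOAD
  Position 8: MUL
  Position 9: STORE
Matches at positions: []
Total CMP count: 0

0


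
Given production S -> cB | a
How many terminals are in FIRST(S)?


Production: S -> cB | a
Examining each alternative for leading terminals:
  S -> cB : first terminal = 'c'
  S -> a : first terminal = 'a'
FIRST(S) = {a, c}
Count: 2

2


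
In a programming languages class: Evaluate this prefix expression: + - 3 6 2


Parsing prefix expression: + - 3 6 2
Step 1: Innermost operation '- 3 6'
  3 - 6 = -3
Step 2: Outer operation '+ [-3] 2'
  -3 + 2 = -1

-1


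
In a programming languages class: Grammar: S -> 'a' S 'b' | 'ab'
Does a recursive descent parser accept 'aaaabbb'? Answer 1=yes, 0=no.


Grammar accepts strings of the form a^n b^n (n >= 1)
Word: 'aaaabbb'
Counting: 4 a's and 3 b's
Check: 4 == 3? No
Mismatch: a-count != b-count
Rejected

0


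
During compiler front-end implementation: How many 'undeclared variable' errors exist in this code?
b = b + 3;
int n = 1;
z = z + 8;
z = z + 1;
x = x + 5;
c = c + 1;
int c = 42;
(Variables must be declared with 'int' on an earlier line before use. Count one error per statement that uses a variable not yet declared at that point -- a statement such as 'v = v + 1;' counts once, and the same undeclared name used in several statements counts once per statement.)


Scanning code line by line:
  Line 1: use 'b' -> ERROR (undeclared)
  Line 2: declare 'n' -> declared = ['n']
  Line 3: use 'z' -> ERROR (undeclared)
  Line 4: use 'z' -> ERROR (undeclared)
  Line 5: use 'x' -> ERROR (undeclared)
  Line 6: use 'c' -> ERROR (undeclared)
  Line 7: declare 'c' -> declared = ['c', 'n']
Total undeclared variable errors: 5

5


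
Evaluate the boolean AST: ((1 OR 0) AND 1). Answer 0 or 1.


Step 1: Evaluate inner node
  1 OR 0 = 1
Step 2: Evaluate root node
  1 AND 1 = 1

1


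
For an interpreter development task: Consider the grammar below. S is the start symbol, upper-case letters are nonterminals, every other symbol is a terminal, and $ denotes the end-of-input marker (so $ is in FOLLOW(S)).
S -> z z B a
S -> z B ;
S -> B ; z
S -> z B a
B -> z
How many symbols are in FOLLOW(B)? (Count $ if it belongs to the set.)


S is the start symbol and does not occur in any rule body, so FOLLOW(S) = {$}.
Examining every occurrence of B in a rule body:
  S -> z z B a : B is followed by terminal 'a' -> add 'a'
  S -> z B ; : B is followed by terminal ';' -> add ';'
  S -> B ; z : B is followed by terminal ';' -> add ';' (already in the set)
  S -> z B a : B is followed by terminal 'a' -> add 'a' (already in the set)
  B -> z : B does not occur in the body -> contributes nothing
FOLLOW(B) = {;, a}
Count: 2

2


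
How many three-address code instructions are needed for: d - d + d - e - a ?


Expression: d - d + d - e - a
Generating three-address code (respecting * over +/- precedence):
  Instruction 1: t1 = d - d
  Instruction 2: t2 = t1 + d
  Instruction 3: t3 = t2 - e
  Instruction 4: t4 = t3 - a
Total instructions: 4

4


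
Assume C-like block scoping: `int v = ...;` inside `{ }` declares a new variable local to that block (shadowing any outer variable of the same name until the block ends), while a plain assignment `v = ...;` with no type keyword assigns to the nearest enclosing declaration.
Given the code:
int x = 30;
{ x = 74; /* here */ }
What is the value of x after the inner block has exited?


Analyzing scoping rules:
Outer scope: declares x = 30
Inner block: 'x = 74;' has no type keyword, so it is an assignment to the outer x (no shadowing)
The assignment changed the outer variable itself, so the new value persists after the block -> 74
Result: 74

74


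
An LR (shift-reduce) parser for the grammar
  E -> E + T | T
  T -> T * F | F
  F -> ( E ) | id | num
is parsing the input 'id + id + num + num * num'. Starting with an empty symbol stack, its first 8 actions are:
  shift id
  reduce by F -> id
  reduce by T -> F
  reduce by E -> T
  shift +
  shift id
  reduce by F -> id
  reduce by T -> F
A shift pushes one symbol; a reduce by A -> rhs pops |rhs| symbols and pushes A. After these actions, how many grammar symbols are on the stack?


Tracking the symbol stack through each action:
  Action 1: shift 'id' : push -> stack = [id] (size 1)
  Action 2: reduce by F -> id : pop 1, push F -> stack = [F] (size 1)
  Action 3: reduce by T -> F : pop 1, push T -> stack = [T] (size 1)
  Action 4: reduce by E -> T : pop 1, push E -> stack = [E] (size 1)
  Action 5: shift '+' : push -> stack = [E, +] (size 2)
  Action 6: shift 'id' : push -> stack = [E, +, id] (size 3)
  Action 7: reduce by F -> id : pop 1, push F -> stack = [E, +, F] (size 3)
  Action 8: reduce by T -> F : pop 1, push T -> stack = [E, +, T] (size 3)
Final stack size: 3

3


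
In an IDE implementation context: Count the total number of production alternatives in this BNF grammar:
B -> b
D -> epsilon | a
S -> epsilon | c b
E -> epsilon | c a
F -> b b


Counting alternatives per rule:
  B: 1 alternative(s)
  D: 2 alternative(s)
  S: 2 alternative(s)
  E: 2 alternative(s)
  F: 1 alternative(s)
Sum: 1 + 2 + 2 + 2 + 1 = 8

8


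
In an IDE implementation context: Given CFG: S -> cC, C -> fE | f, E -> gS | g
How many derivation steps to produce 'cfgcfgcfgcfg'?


Grammar: S -> cC, C -> fE | f, E -> gS | g
Deriving 'cfgcfgcfgcfg':
Step 1: S -> cC => cC
Step 2: C -> fE => cfE
Step 3: E -> gS => cfgS
Step 4: S -> cC => cfgcC
Step 5: C -> fE => cfgcfE
Step 6: E -> gS => cfgcfgS
Step 7: S -> cC => cfgcfgcC
Step 8: C -> fE => cfgcfgcfE
Step 9: E -> gS => cfgcfgcfgS
Step 10: S -> cC => cfgcfgcfgcC
Step 11: C -> fE => cfgcfgcfgcfE
Step 12: E -> g => cfgcfgcfgcfg
Total derivation steps: 12

12


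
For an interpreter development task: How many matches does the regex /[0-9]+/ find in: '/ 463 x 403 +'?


Pattern: /[0-9]+/ (int literals)
Input: '/ 463 x 403 +'
Scanning for matches:
  Match 1: '463'
  Match 2: '403'
Total matches: 2

2


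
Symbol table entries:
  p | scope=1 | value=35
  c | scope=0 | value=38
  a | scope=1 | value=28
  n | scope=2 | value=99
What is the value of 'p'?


Searching symbol table for 'p':
  p | scope=1 | value=35 <- MATCH
  c | scope=0 | value=38
  a | scope=1 | value=28
  n | scope=2 | value=99
Found 'p' at scope 1 with value 35

35


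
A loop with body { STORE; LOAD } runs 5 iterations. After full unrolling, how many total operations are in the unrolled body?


Loop body operations: STORE, LOAD (2 ops per iteration)
Unrolling 5 iterations:
  Iteration 1: STORE, LOAD (2 ops)
  Iteration 2: STORE, LOAD (2 ops)
  Iteration 3: STORE, LOAD (2 ops)
  Iteration 4: STORE, LOAD (2 ops)
  Iteration 5: STORE, LOAD (2 ops)
Total: 5 iterations * 2 ops/iter = 10 operations

10


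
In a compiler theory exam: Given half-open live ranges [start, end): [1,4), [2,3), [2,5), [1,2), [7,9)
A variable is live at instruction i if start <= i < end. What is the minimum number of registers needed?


Live ranges:
  Var0: [1, 4)
  Var1: [2, 3)
  Var2: [2, 5)
  Var3: [1, 2)
  Var4: [7, 9)
Sweep-line events (position, delta, active):
  pos=1 start -> active=1
  pos=1 start -> active=2
  pos=2 end -> active=1
  pos=2 start -> active=2
  pos=2 start -> active=3
  pos=3 end -> active=2
  pos=4 end -> active=1
  pos=5 end -> active=0
  pos=7 start -> active=1
  pos=9 end -> active=0
Maximum simultaneous active: 3
Minimum registers needed: 3

3


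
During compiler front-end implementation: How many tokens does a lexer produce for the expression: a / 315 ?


Scanning 'a / 315'
Token 1: 'a' -> identifier
Token 2: '/' -> operator
Token 3: '315' -> integer_literal
Total tokens: 3

3


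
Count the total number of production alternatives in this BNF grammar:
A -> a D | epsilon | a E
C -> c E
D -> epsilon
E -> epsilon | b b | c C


Counting alternatives per rule:
  A: 3 alternative(s)
  C: 1 alternative(s)
  D: 1 alternative(s)
  E: 3 alternative(s)
Sum: 3 + 1 + 1 + 3 = 8

8


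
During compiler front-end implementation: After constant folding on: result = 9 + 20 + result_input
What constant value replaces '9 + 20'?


Identifying constant sub-expression:
  Original: result = 9 + 20 + result_input
  9 and 20 are both compile-time constants
  Evaluating: 9 + 20 = 29
  After folding: result = 29 + result_input

29


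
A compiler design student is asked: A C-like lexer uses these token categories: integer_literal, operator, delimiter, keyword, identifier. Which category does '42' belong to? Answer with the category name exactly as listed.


Token: '42'
Checking categories:
  identifier: no
  integer_literal: YES
  operator: no
  keyword: no
  delimiter: no
Category: integer_literal

integer_literal


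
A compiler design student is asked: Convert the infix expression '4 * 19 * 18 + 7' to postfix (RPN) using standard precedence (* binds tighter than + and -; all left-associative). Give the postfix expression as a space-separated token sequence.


Applying the shunting-yard algorithm:
  Operand 4 -> output
  Push '*' onto operator stack -> op-stack: [*]
  Operand 19 -> output
  See '*' (prec 2); top '*' (prec 2) >= it -> pop '*' to output
  Push '*' onto operator stack -> op-stack: [*]
  Operand 18 -> output
  See '+' (prec 1); top '*' (prec 2) >= it -> pop '*' to output
  Push '+' onto operator stack -> op-stack: [+]
  Operand 7 -> output
  End of input: pop '+' to output
Postfix result: 4 19 * 18 * 7 +

4 19 * 18 * 7 +


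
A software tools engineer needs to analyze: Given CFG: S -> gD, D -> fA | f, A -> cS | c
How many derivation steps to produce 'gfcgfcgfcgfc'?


Grammar: S -> gD, D -> fA | f, A -> cS | c
Deriving 'gfcgfcgfcgfc':
Step 1: S -> gD => gD
Step 2: D -> fA => gfA
Step 3: A -> cS => gfcS
Step 4: S -> gD => gfcgD
Step 5: D -> fA => gfcgfA
Step 6: A -> cS => gfcgfcS
Step 7: S -> gD => gfcgfcgD
Step 8: D -> fA => gfcgfcgfA
Step 9: A -> cS => gfcgfcgfcS
Step 10: S -> gD => gfcgfcgfcgD
Step 11: D -> fA => gfcgfcgfcgfA
Step 12: A -> c => gfcgfcgfcgfc
Total derivation steps: 12

12


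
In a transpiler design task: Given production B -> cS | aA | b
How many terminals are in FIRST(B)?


Production: B -> cS | aA | b
Examining each alternative for leading terminals:
  B -> cS : first terminal = 'c'
  B -> aA : first terminal = 'a'
  B -> b : first terminal = 'b'
FIRST(B) = {a, b, c}
Count: 3

3


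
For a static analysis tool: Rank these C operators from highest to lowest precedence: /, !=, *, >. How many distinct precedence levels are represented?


Looking up precedence for each operator:
  / -> precedence 6
  != -> precedence 3
  * -> precedence 6
  > -> precedence 4
Sorted highest to lowest: /, *, >, !=
Distinct precedence values: [6, 4, 3]
Number of distinct levels: 3

3


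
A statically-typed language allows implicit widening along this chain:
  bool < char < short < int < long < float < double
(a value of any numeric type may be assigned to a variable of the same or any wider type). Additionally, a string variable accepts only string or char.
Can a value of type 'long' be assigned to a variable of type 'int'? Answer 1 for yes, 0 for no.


Target variable type: int
Source value type: long
Numeric ranks: long=4, int=3
Widening allowed iff rank(source) <= rank(target): 4 <= 3? No
Result: 0

0


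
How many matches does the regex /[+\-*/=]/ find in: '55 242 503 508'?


Pattern: /[+\-*/=]/ (operators)
Input: '55 242 503 508'
Scanning for matches:
Total matches: 0

0


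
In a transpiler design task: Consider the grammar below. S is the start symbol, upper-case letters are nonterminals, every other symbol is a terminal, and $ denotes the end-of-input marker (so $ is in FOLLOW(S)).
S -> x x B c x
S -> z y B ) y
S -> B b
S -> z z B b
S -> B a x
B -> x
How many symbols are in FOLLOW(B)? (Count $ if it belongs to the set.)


S is the start symbol and does not occur in any rule body, so FOLLOW(S) = {$}.
Examining every occurrence of B in a rule body:
  S -> x x B c x : B is followed by terminal 'c' -> add 'c'
  S -> z y B ) y : B is followed by terminal ')' -> add ')'
  S -> B b : B is followed by terminal 'b' -> add 'b'
  S -> z z B b : B is followed by terminal 'b' -> add 'b' (already in the set)
  S -> B a x : B is followed by terminal 'a' -> add 'a'
  B -> x : B does not occur in the body -> contributes nothing
FOLLOW(B) = {), a, b, c}
Count: 4

4


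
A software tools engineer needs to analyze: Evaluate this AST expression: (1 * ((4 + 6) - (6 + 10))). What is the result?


Expression: (1 * ((4 + 6) - (6 + 10)))
Evaluating step by step:
  4 + 6 = 10
  6 + 10 = 16
  10 - 16 = -6
  1 * -6 = -6
Result: -6

-6


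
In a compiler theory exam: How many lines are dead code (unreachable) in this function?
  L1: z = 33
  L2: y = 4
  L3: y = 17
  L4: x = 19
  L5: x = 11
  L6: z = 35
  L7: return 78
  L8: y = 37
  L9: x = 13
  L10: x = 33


Analyzing control flow:
  L1: reachable (before return)
  L2: reachable (before return)
  L3: reachable (before return)
  L4: reachable (before return)
  L5: reachable (before return)
  L6: reachable (before return)
  L7: reachable (return statement)
  L8: DEAD (after return at L7)
  L9: DEAD (after return at L7)
  L10: DEAD (after return at L7)
Return at L7, total lines = 10
Dead lines: L8 through L10
Count: 3

3


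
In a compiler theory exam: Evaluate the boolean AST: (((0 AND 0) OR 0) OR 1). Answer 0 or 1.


Step 1: Evaluate inner node
  0 AND 0 = 0
Step 2: Evaluate next node
  0 OR 0 = 0
Step 3: Evaluate root node
  0 OR 1 = 1

1


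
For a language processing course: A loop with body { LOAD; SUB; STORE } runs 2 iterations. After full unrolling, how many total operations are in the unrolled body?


Loop body operations: LOAD, SUB, STORE (3 ops per iteration)
Unrolling 2 iterations:
  Iteration 1: LOAD, SUB, STORE (3 ops)
  Iteration 2: LOAD, SUB, STORE (3 ops)
Total: 2 iterations * 3 ops/iter = 6 operations

6


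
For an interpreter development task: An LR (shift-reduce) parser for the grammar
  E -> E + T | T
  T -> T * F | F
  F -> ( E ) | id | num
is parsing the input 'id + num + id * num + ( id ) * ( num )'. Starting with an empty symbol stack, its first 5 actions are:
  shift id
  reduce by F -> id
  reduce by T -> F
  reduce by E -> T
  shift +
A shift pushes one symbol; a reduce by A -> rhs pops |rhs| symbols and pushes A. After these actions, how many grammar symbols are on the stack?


Tracking the symbol stack through each action:
  Action 1: shift 'id' : push -> stack = [id] (size 1)
  Action 2: reduce by F -> id : pop 1, push F -> stack = [F] (size 1)
  Action 3: reduce by T -> F : pop 1, push T -> stack = [T] (size 1)
  Action 4: reduce by E -> T : pop 1, push E -> stack = [E] (size 1)
  Action 5: shift '+' : push -> stack = [E, +] (size 2)
Final stack size: 2

2


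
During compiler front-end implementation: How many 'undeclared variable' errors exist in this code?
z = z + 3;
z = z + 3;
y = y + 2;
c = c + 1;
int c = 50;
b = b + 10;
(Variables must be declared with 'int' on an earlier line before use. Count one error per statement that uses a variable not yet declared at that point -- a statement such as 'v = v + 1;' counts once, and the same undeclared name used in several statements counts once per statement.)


Scanning code line by line:
  Line 1: use 'z' -> ERROR (undeclared)
  Line 2: use 'z' -> ERROR (undeclared)
  Line 3: use 'y' -> ERROR (undeclared)
  Line 4: use 'c' -> ERROR (undeclared)
  Line 5: declare 'c' -> declared = ['c']
  Line 6: use 'b' -> ERROR (undeclared)
Total undeclared variable errors: 5

5


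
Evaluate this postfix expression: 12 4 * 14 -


Processing tokens left to right:
Push 12, Push 4
Pop 12 and 4, compute 12 * 4 = 48, push 48
Push 14
Pop 48 and 14, compute 48 - 14 = 34, push 34
Stack result: 34

34


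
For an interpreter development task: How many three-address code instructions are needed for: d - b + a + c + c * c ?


Expression: d - b + a + c + c * c
Generating three-address code (respecting * over +/- precedence):
  Instruction 1: t1 = c * c
  Instruction 2: t2 = d - b
  Instruction 3: t3 = t2 + a
  Instruction 4: t4 = t3 + c
  Instruction 5: t5 = t4 + t1
Total instructions: 5

5


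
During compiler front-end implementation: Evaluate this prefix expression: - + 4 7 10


Parsing prefix expression: - + 4 7 10
Step 1: Innermost operation '+ 4 7'
  4 + 7 = 11
Step 2: Outer operation '- [11] 10'
  11 - 10 = 1

1


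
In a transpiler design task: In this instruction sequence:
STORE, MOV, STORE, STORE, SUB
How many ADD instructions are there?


Scanning instruction sequence for ADD:
  Position 1: STORE
  Position 2: MOV
  Position 3: STORE
  Position 4: STORE
  Position 5: SUB
Matches at positions: []
Total ADD count: 0

0


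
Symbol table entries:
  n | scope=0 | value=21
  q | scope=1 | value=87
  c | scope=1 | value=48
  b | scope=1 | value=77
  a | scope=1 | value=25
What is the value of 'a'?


Searching symbol table for 'a':
  n | scope=0 | value=21
  q | scope=1 | value=87
  c | scope=1 | value=48
  b | scope=1 | value=77
  a | scope=1 | value=25 <- MATCH
Found 'a' at scope 1 with value 25

25


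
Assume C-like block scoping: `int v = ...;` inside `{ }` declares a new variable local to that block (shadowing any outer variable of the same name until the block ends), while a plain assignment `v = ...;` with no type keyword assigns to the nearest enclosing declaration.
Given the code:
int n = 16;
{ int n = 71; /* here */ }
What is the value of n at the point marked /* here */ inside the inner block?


Analyzing scoping rules:
Outer scope: declares n = 16
Inner block: 'int n = 71;' declares a NEW n that shadows the outer one
Inside the block the inner declaration is in scope -> 71
Result: 71

71


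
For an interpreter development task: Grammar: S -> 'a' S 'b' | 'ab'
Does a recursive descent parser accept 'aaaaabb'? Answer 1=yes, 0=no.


Grammar accepts strings of the form a^n b^n (n >= 1)
Word: 'aaaaabb'
Counting: 5 a's and 2 b's
Check: 5 == 2? No
Mismatch: a-count != b-count
Rejected

0


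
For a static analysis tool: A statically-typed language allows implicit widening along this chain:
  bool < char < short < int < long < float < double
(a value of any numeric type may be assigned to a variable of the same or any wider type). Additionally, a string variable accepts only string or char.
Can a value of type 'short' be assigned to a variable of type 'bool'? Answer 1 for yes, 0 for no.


Target variable type: bool
Source value type: short
Numeric ranks: short=2, bool=0
Widening allowed iff rank(source) <= rank(target): 2 <= 0? No
Result: 0

0


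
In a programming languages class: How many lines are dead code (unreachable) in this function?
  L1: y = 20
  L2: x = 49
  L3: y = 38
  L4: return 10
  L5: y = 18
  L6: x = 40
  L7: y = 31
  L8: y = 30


Analyzing control flow:
  L1: reachable (before return)
  L2: reachable (before return)
  L3: reachable (before return)
  L4: reachable (return statement)
  L5: DEAD (after return at L4)
  L6: DEAD (after return at L4)
  L7: DEAD (after return at L4)
  L8: DEAD (after return at L4)
Return at L4, total lines = 8
Dead lines: L5 through L8
Count: 4

4


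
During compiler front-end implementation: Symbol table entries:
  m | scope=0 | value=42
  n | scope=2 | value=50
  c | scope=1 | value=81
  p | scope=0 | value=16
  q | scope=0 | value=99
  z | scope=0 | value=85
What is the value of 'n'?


Searching symbol table for 'n':
  m | scope=0 | value=42
  n | scope=2 | value=50 <- MATCH
  c | scope=1 | value=81
  p | scope=0 | value=16
  q | scope=0 | value=99
  z | scope=0 | value=85
Found 'n' at scope 2 with value 50

50


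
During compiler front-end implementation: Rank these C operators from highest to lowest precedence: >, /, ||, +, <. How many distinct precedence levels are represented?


Looking up precedence for each operator:
  > -> precedence 4
  / -> precedence 6
  || -> precedence 1
  + -> precedence 5
  < -> precedence 4
Sorted highest to lowest: /, +, >, <, ||
Distinct precedence values: [6, 5, 4, 1]
Number of distinct levels: 4

4


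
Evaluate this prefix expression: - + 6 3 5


Parsing prefix expression: - + 6 3 5
Step 1: Innermost operation '+ 6 3'
  6 + 3 = 9
Step 2: Outer operation '- [9] 5'
  9 - 5 = 4

4


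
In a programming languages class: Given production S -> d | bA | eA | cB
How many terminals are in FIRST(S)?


Production: S -> d | bA | eA | cB
Examining each alternative for leading terminals:
  S -> d : first terminal = 'd'
  S -> bA : first terminal = 'b'
  S -> eA : first terminal = 'e'
  S -> cB : first terminal = 'c'
FIRST(S) = {b, c, d, e}
Count: 4

4


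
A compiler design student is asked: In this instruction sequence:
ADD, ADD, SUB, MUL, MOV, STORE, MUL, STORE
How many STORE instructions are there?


Scanning instruction sequence for STORE:
  Position 1: ADD
  Position 2: ADD
  Position 3: SUB
  Position 4: MUL
  Position 5: MOV
  Position 6: STORE <- MATCH
  Position 7: MUL
  Position 8: STORE <- MATCH
Matches at positions: [6, 8]
Total STORE count: 2

2


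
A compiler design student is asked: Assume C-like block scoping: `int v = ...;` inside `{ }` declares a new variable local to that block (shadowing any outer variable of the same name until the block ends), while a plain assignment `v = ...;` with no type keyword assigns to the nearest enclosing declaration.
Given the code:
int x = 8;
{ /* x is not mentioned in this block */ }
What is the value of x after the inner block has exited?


Analyzing scoping rules:
Outer scope: declares x = 8
Inner block: x is neither redeclared nor assigned -> unchanged
After the block -> 8
Result: 8

8


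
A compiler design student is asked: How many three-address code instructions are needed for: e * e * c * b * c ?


Expression: e * e * c * b * c
Generating three-address code (respecting * over +/- precedence):
  Instruction 1: t1 = e * e
  Instruction 2: t2 = t1 * c
  Instruction 3: t3 = t2 * b
  Instruction 4: t4 = t3 * c
Total instructions: 4

4


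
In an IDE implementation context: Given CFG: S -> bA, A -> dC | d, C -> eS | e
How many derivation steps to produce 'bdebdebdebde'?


Grammar: S -> bA, A -> dC | d, C -> eS | e
Deriving 'bdebdebdebde':
Step 1: S -> bA => bA
Step 2: A -> dC => bdC
Step 3: C -> eS => bdeS
Step 4: S -> bA => bdebA
Step 5: A -> dC => bdebdC
Step 6: C -> eS => bdebdeS
Step 7: S -> bA => bdebdebA
Step 8: A -> dC => bdebdebdC
Step 9: C -> eS => bdebdebdeS
Step 10: S -> bA => bdebdebdebA
Step 11: A -> dC => bdebdebdebdC
Step 12: C -> e => bdebdebdebde
Total derivation steps: 12

12


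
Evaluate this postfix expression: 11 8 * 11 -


Processing tokens left to right:
Push 11, Push 8
Pop 11 and 8, compute 11 * 8 = 88, push 88
Push 11
Pop 88 and 11, compute 88 - 11 = 77, push 77
Stack result: 77

77


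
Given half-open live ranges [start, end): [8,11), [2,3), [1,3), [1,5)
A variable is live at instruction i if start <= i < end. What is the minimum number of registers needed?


Live ranges:
  Var0: [8, 11)
  Var1: [2, 3)
  Var2: [1, 3)
  Var3: [1, 5)
Sweep-line events (position, delta, active):
  pos=1 start -> active=1
  pos=1 start -> active=2
  pos=2 start -> active=3
  pos=3 end -> active=2
  pos=3 end -> active=1
  pos=5 end -> active=0
  pos=8 start -> active=1
  pos=11 end -> active=0
Maximum simultaneous active: 3
Minimum registers needed: 3

3


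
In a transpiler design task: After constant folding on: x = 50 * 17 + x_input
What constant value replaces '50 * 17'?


Identifying constant sub-expression:
  Original: x = 50 * 17 + x_input
  50 and 17 are both compile-time constants
  Evaluating: 50 * 17 = 850
  After folding: x = 850 + x_input

850


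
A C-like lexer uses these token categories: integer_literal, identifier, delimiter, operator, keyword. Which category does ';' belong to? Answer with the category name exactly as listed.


Token: ';'
Checking categories:
  identifier: no
  integer_literal: no
  operator: no
  keyword: no
  delimiter: YES
Category: delimiter

delimiter


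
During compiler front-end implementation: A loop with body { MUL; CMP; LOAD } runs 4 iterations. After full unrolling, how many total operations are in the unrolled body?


Loop body operations: MUL, CMP, LOAD (3 ops per iteration)
Unrolling 4 iterations:
  Iteration 1: MUL, CMP, LOAD (3 ops)
  Iteration 2: MUL, CMP, LOAD (3 ops)
  Iteration 3: MUL, CMP, LOAD (3 ops)
  Iteration 4: MUL, CMP, LOAD (3 ops)
Total: 4 iterations * 3 ops/iter = 12 operations

12


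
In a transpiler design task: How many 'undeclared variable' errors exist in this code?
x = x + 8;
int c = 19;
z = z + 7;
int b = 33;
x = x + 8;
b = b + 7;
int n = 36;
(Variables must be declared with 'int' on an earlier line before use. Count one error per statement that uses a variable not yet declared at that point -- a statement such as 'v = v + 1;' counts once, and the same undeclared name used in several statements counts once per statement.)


Scanning code line by line:
  Line 1: use 'x' -> ERROR (undeclared)
  Line 2: declare 'c' -> declared = ['c']
  Line 3: use 'z' -> ERROR (undeclared)
  Line 4: declare 'b' -> declared = ['b', 'c']
  Line 5: use 'x' -> ERROR (undeclared)
  Line 6: use 'b' -> OK (declared)
  Line 7: declare 'n' -> declared = ['b', 'c', 'n']
Total undeclared variable errors: 3

3


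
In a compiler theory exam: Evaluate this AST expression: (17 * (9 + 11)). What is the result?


Expression: (17 * (9 + 11))
Evaluating step by step:
  9 + 11 = 20
  17 * 20 = 340
Result: 340

340


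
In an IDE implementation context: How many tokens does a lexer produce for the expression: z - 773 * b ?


Scanning 'z - 773 * b'
Token 1: 'z' -> identifier
Token 2: '-' -> operator
Token 3: '773' -> integer_literal
Token 4: '*' -> operator
Token 5: 'b' -> identifier
Total tokens: 5

5


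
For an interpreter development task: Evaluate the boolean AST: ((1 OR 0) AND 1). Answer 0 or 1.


Step 1: Evaluate inner node
  1 OR 0 = 1
Step 2: Evaluate root node
  1 AND 1 = 1

1
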